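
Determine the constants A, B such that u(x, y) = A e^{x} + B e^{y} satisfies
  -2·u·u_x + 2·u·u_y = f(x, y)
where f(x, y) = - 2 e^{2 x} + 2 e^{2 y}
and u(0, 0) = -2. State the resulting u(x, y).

Substitute the ansatz u = A e^{x} + B e^{y} into the left-hand side.
Derivatives of the ansatz:
  u_x = A e^{x}
  u_y = B e^{y}
Term by term:
  -2·u·u_x = - 2 A^{2} e^{2 x} - 2 A B e^{x} e^{y}
  2·u·u_y = 2 A B e^{x} e^{y} + 2 B^{2} e^{2 y}
So the left-hand side equals
  - 2 A^{2} e^{2 x} + 2 B^{2} e^{2 y}
This must equal f(x, y) = - 2 e^{2 x} + 2 e^{2 y} identically.
Matching coefficients of the independent functions:
  [e^{2 x}]:  - 2 A^{2} = -2
  [e^{2 y}]:  2 B^{2} = 2
These equations allow (A, B) = (-1, -1) or (-1, 1) or (1, -1) or (1, 1).
Impose the point condition(s):
  u(0, 0) = -2  ⟹  A + B = -2
Only A = -1, B = -1 satisfies everything.
Hence u(x, y) = - e^{x} - e^{y}.

Answer: u(x, y) = - e^{x} - e^{y}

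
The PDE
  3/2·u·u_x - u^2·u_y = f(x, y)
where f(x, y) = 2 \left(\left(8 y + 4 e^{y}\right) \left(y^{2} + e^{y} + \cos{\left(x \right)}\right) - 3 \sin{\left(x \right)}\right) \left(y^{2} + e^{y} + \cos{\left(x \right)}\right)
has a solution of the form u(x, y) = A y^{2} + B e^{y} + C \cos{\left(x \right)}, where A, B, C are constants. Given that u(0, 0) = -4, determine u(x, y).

Answer: u(x, y) = - 2 y^{2} - 2 e^{y} - 2 \cos{\left(x \right)}

Derivation:
Substitute the ansatz u = A y^{2} + B e^{y} + C \cos{\left(x \right)} into the left-hand side.
Derivatives of the ansatz:
  u_x = - C \sin{\left(x \right)}
  u_y = 2 A y + B e^{y}
Term by term:
  3/2·u·u_x = - \frac{3 A C y^{2} \sin{\left(x \right)}}{2} - \frac{3 B C e^{y} \sin{\left(x \right)}}{2} - \frac{3 C^{2} \sin{\left(x \right)} \cos{\left(x \right)}}{2}
  -u^2·u_y = - 2 A^{3} y^{5} - A^{2} B y^{4} e^{y} - 4 A^{2} B y^{3} e^{y} - 4 A^{2} C y^{3} \cos{\left(x \right)} - 2 A B^{2} y^{2} e^{2 y} - 2 A B^{2} y e^{2 y} - 2 A B C y^{2} e^{y} \cos{\left(x \right)} - 4 A B C y e^{y} \cos{\left(x \right)} - 2 A C^{2} y \cos^{2}{\left(x \right)} - B^{3} e^{3 y} - 2 B^{2} C e^{2 y} \cos{\left(x \right)} - B C^{2} e^{y} \cos^{2}{\left(x \right)}
So the left-hand side equals
  - 2 A^{3} y^{5} - A^{2} B y^{4} e^{y} - 4 A^{2} B y^{3} e^{y} - 4 A^{2} C y^{3} \cos{\left(x \right)} - 2 A B^{2} y^{2} e^{2 y} - 2 A B^{2} y e^{2 y} - 2 A B C y^{2} e^{y} \cos{\left(x \right)} - 4 A B C y e^{y} \cos{\left(x \right)} - 2 A C^{2} y \cos^{2}{\left(x \right)} - \frac{3 A C y^{2} \sin{\left(x \right)}}{2} - B^{3} e^{3 y} - 2 B^{2} C e^{2 y} \cos{\left(x \right)} - B C^{2} e^{y} \cos^{2}{\left(x \right)} - \frac{3 B C e^{y} \sin{\left(x \right)}}{2} - \frac{3 C^{2} \sin{\left(x \right)} \cos{\left(x \right)}}{2}
This must equal f(x, y) identically; expanded, f = 16 y^{5} + 8 y^{4} e^{y} + 32 y^{3} e^{y} + 32 y^{3} \cos{\left(x \right)} + 16 y^{2} e^{2 y} + 16 y^{2} e^{y} \cos{\left(x \right)} - 6 y^{2} \sin{\left(x \right)} + 16 y e^{2 y} + 32 y e^{y} \cos{\left(x \right)} + 16 y \cos^{2}{\left(x \right)} + 8 e^{3 y} + 16 e^{2 y} \cos{\left(x \right)} - 6 e^{y} \sin{\left(x \right)} + 8 e^{y} \cos^{2}{\left(x \right)} - 6 \sin{\left(x \right)} \cos{\left(x \right)}.
Matching coefficients of the independent functions:
(each divided by its leading coefficient; functions giving the same equation are listed together)
  [y^{5}]:  A^{3} + 8 = 0
  [y e^{2 y}, y^{2} e^{2 y}]:  A B^{2} + 8 = 0
  [y \cos^{2}{\left(x \right)}]:  A C^{2} + 8 = 0
  [y^{2} \sin{\left(x \right)}]:  A C - 4 = 0
  [y^{3} e^{y}, y^{4} e^{y}]:  A^{2} B + 8 = 0
  [y^{3} \cos{\left(x \right)}]:  A^{2} C + 8 = 0
  [e^{y} \sin{\left(x \right)}]:  B C - 4 = 0
  [e^{y} \cos^{2}{\left(x \right)}]:  B C^{2} + 8 = 0
  [e^{2 y} \cos{\left(x \right)}]:  B^{2} C + 8 = 0
  [\sin{\left(x \right)} \cos{\left(x \right)}]:  C^{2} - 4 = 0
  [y e^{y} \cos{\left(x \right)}, y^{2} e^{y} \cos{\left(x \right)}]:  A B C + 8 = 0
  [e^{3 y}]:  B^{3} + 8 = 0
Solving: A = -2, B = -2, C = -2.
Check against the point condition:
  u(0, 0) = -4  ⟹  B + C = -4  ✓
Hence u(x, y) = - 2 y^{2} - 2 e^{y} - 2 \cos{\left(x \right)}.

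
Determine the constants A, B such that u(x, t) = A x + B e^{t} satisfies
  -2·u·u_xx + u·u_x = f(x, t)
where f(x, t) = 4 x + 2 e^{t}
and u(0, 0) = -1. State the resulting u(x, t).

Substitute the ansatz u = A x + B e^{t} into the left-hand side.
Derivatives of the ansatz:
  u_xx = 0
  u_x = A
Term by term:
  -2·u·u_xx = 0
  u·u_x = A^{2} x + A B e^{t}
So the left-hand side equals
  A^{2} x + A B e^{t}
This must equal f(x, t) = 4 x + 2 e^{t} identically.
Matching coefficients of the independent functions:
  [x]:  A^{2} = 4
  [e^{t}]:  A B = 2
These equations allow (A, B) = (-2, -1) or (2, 1).
Impose the point condition(s):
  u(0, 0) = -1  ⟹  B = -1
Only A = -2, B = -1 satisfies everything.
Hence u(x, t) = - 2 x - e^{t}.

Answer: u(x, t) = - 2 x - e^{t}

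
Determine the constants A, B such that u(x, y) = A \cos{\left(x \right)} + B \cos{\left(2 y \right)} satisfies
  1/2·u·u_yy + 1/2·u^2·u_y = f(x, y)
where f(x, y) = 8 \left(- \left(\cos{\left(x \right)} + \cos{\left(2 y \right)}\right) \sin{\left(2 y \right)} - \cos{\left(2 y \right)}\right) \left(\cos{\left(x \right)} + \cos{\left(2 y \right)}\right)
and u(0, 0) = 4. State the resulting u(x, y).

Substitute the ansatz u = A \cos{\left(x \right)} + B \cos{\left(2 y \right)} into the left-hand side.
Derivatives of the ansatz:
  u_yy = - 4 B \cos{\left(2 y \right)}
  u_y = - 2 B \sin{\left(2 y \right)}
Term by term:
  1/2·u·u_yy = - 2 A B \cos{\left(x \right)} \cos{\left(2 y \right)} - 2 B^{2} \cos^{2}{\left(2 y \right)}
  1/2·u^2·u_y = - A^{2} B \sin{\left(2 y \right)} \cos^{2}{\left(x \right)} - 2 A B^{2} \sin{\left(2 y \right)} \cos{\left(x \right)} \cos{\left(2 y \right)} - B^{3} \sin{\left(2 y \right)} \cos^{2}{\left(2 y \right)}
So the left-hand side equals
  - A^{2} B \sin{\left(2 y \right)} \cos^{2}{\left(x \right)} - 2 A B^{2} \sin{\left(2 y \right)} \cos{\left(x \right)} \cos{\left(2 y \right)} - 2 A B \cos{\left(x \right)} \cos{\left(2 y \right)} - B^{3} \sin{\left(2 y \right)} \cos^{2}{\left(2 y \right)} - 2 B^{2} \cos^{2}{\left(2 y \right)}
This must equal f(x, y) identically; expanded, f = - 8 \sin{\left(2 y \right)} \cos^{2}{\left(x \right)} - 16 \sin{\left(2 y \right)} \cos{\left(x \right)} \cos{\left(2 y \right)} - 8 \sin{\left(2 y \right)} \cos^{2}{\left(2 y \right)} - 8 \cos{\left(x \right)} \cos{\left(2 y \right)} - 8 \cos^{2}{\left(2 y \right)}.
Matching coefficients of the independent functions:
  [\sin{\left(2 y \right)} \cos^{2}{\left(x \right)}]:  - A^{2} B = -8
  [\sin{\left(2 y \right)} \cos^{2}{\left(2 y \right)}]:  - B^{3} = -8
  [\cos{\left(x \right)} \cos{\left(2 y \right)}]:  - 2 A B = -8
  [\sin{\left(2 y \right)} \cos{\left(x \right)} \cos{\left(2 y \right)}]:  - 2 A B^{2} = -16
  [\cos^{2}{\left(2 y \right)}]:  - 2 B^{2} = -8
Solving: A = 2, B = 2.
Check against the point condition:
  u(0, 0) = 4  ⟹  A + B = 4  ✓
Hence u(x, y) = 2 \cos{\left(x \right)} + 2 \cos{\left(2 y \right)}.

Answer: u(x, y) = 2 \cos{\left(x \right)} + 2 \cos{\left(2 y \right)}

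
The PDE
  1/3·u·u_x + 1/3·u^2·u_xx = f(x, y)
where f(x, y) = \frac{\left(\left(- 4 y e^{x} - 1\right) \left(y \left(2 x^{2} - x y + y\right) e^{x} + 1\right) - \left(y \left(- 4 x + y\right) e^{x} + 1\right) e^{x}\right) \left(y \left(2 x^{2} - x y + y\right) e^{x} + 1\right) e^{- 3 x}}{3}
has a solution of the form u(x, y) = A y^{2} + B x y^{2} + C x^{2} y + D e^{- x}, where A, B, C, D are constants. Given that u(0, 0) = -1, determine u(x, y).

Substitute the ansatz u = A y^{2} + B x y^{2} + C x^{2} y + D e^{- x} into the left-hand side.
Derivatives of the ansatz:
  u_x = B y^{2} + 2 C x y - D e^{- x}
  u_xx = 2 C y + D e^{- x}
Term by term:
  1/3·u·u_x = \frac{A B y^{4}}{3} + \frac{2 A C x y^{3}}{3} - \frac{A D y^{2} e^{- x}}{3} + \frac{B^{2} x y^{4}}{3} + B C x^{2} y^{3} - \frac{B D x y^{2} e^{- x}}{3} + \frac{B D y^{2} e^{- x}}{3} + \frac{2 C^{2} x^{3} y^{2}}{3} - \frac{C D x^{2} y e^{- x}}{3} + \frac{2 C D x y e^{- x}}{3} - \frac{D^{2} e^{- 2 x}}{3}
  1/3·u^2·u_xx = \frac{2 A^{2} C y^{5}}{3} + \frac{A^{2} D y^{4} e^{- x}}{3} + \frac{4 A B C x y^{5}}{3} + \frac{2 A B D x y^{4} e^{- x}}{3} + \frac{4 A C^{2} x^{2} y^{4}}{3} + \frac{2 A C D x^{2} y^{3} e^{- x}}{3} + \frac{4 A C D y^{3} e^{- x}}{3} + \frac{2 A D^{2} y^{2} e^{- 2 x}}{3} + \frac{2 B^{2} C x^{2} y^{5}}{3} + \frac{B^{2} D x^{2} y^{4} e^{- x}}{3} + \frac{4 B C^{2} x^{3} y^{4}}{3} + \frac{2 B C D x^{3} y^{3} e^{- x}}{3} + \frac{4 B C D x y^{3} e^{- x}}{3} + \frac{2 B D^{2} x y^{2} e^{- 2 x}}{3} + \frac{2 C^{3} x^{4} y^{3}}{3} + \frac{C^{2} D x^{4} y^{2} e^{- x}}{3} + \frac{4 C^{2} D x^{2} y^{2} e^{- x}}{3} + \frac{2 C D^{2} x^{2} y e^{- 2 x}}{3} + \frac{2 C D^{2} y e^{- 2 x}}{3} + \frac{D^{3} e^{- 3 x}}{3}
Sum these and collect like terms in the independent variables.
This must equal f(x, y) identically; expanded, f = - \frac{16 x^{4} y^{3}}{3} - \frac{4 x^{4} y^{2} e^{- x}}{3} + \frac{16 x^{3} y^{4}}{3} + \frac{4 x^{3} y^{3} e^{- x}}{3} + \frac{8 x^{3} y^{2}}{3} - \frac{4 x^{2} y^{5}}{3} - \frac{16 x^{2} y^{4}}{3} - \frac{x^{2} y^{4} e^{- x}}{3} - 2 x^{2} y^{3} - \frac{4 x^{2} y^{3} e^{- x}}{3} - \frac{16 x^{2} y^{2} e^{- x}}{3} - \frac{2 x^{2} y e^{- x}}{3} - \frac{4 x^{2} y e^{- 2 x}}{3} + \frac{8 x y^{5}}{3} + \frac{x y^{4}}{3} + \frac{2 x y^{4} e^{- x}}{3} + \frac{4 x y^{3}}{3} + \frac{8 x y^{3} e^{- x}}{3} + \frac{x y^{2} e^{- x}}{3} + \frac{2 x y^{2} e^{- 2 x}}{3} + \frac{4 x y e^{- x}}{3} - \frac{4 y^{5}}{3} - \frac{y^{4}}{3} - \frac{y^{4} e^{- x}}{3} - \frac{8 y^{3} e^{- x}}{3} - \frac{2 y^{2} e^{- x}}{3} - \frac{2 y^{2} e^{- 2 x}}{3} - \frac{4 y e^{- 2 x}}{3} - \frac{e^{- 2 x}}{3} - \frac{e^{- 3 x}}{3}.
Matching coefficients of the independent functions:
(each divided by its leading coefficient; functions giving the same equation are listed together)
  [y^{4}]:  A B + 1 = 0
  [y^{5}]:  A^{2} C + 2 = 0
  [x y^{3}]:  A C - 2 = 0
  [x y^{4}]:  B^{2} - 1 = 0
  [x y^{5}]:  A B C - 2 = 0
  [x^{2} y^{3}]:  B C + 2 = 0
  [x^{2} y^{4}]:  A C^{2} + 4 = 0
  [x^{2} y^{5}]:  B^{2} C + 2 = 0
  [x^{3} y^{2}]:  C^{2} - 4 = 0
  [x^{3} y^{4}]:  B C^{2} - 4 = 0
  [x^{4} y^{3}]:  C^{3} + 8 = 0
  [y e^{- 2 x}, x^{2} y e^{- 2 x}]:  C D^{2} + 2 = 0
  [y^{2} e^{- 2 x}]:  A D^{2} + 1 = 0
  [y^{2} e^{- x}]:  A D - B D - 2 = 0
  [y^{3} e^{- x}, x^{2} y^{3} e^{- x}]:  A C D + 2 = 0
  [y^{4} e^{- x}]:  A^{2} D + 1 = 0
  [x y e^{- x}, x^{2} y e^{- x}]:  C D - 2 = 0
  [x y^{2} e^{- 2 x}]:  B D^{2} - 1 = 0
  [x y^{2} e^{- x}]:  B D + 1 = 0
  [x y^{3} e^{- x}, x^{3} y^{3} e^{- x}]:  B C D - 2 = 0
  [x y^{4} e^{- x}]:  A B D - 1 = 0
  [x^{2} y^{2} e^{- x}, x^{4} y^{2} e^{- x}]:  C^{2} D + 4 = 0
  [x^{2} y^{4} e^{- x}]:  B^{2} D + 1 = 0
  [e^{- 3 x}]:  D^{3} + 1 = 0
  [e^{- 2 x}]:  D^{2} - 1 = 0
Solving: A = -1, B = 1, C = -2, D = -1.
Check against the point condition:
  u(0, 0) = -1  ⟹  D = -1  ✓
Hence u(x, y) = - 2 x^{2} y + x y^{2} - y^{2} - e^{- x}.

Answer: u(x, y) = - 2 x^{2} y + x y^{2} - y^{2} - e^{- x}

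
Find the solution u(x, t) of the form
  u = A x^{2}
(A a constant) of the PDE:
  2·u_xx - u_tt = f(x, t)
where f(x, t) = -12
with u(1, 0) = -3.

Substitute the ansatz u = A x^{2} into the left-hand side.
Derivatives of the ansatz:
  u_xx = 2 A
  u_tt = 0
Term by term:
  2·u_xx = 4 A
  -u_tt = 0
So the left-hand side equals
  4 A
This must equal f(x, t) = -12 identically.
Matching coefficients of the independent functions:
  [constant term]:  4 A = -12
Solving: A = -3.
Check against the point condition:
  u(1, 0) = -3  ⟹  A = -3  ✓
Hence u(x, t) = - 3 x^{2}.

Answer: u(x, t) = - 3 x^{2}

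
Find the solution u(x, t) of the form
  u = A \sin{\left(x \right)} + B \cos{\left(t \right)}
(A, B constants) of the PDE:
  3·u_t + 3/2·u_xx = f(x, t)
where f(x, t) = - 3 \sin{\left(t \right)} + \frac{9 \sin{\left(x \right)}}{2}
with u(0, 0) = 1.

Answer: u(x, t) = - 3 \sin{\left(x \right)} + \cos{\left(t \right)}

Derivation:
Substitute the ansatz u = A \sin{\left(x \right)} + B \cos{\left(t \right)} into the left-hand side.
Derivatives of the ansatz:
  u_t = - B \sin{\left(t \right)}
  u_xx = - A \sin{\left(x \right)}
Term by term:
  3·u_t = - 3 B \sin{\left(t \right)}
  3/2·u_xx = - \frac{3 A \sin{\left(x \right)}}{2}
So the left-hand side equals
  - \frac{3 A \sin{\left(x \right)}}{2} - 3 B \sin{\left(t \right)}
This must equal f(x, t) = - 3 \sin{\left(t \right)} + \frac{9 \sin{\left(x \right)}}{2} identically.
Matching coefficients of the independent functions:
  [\sin{\left(t \right)}]:  - 3 B = -3
  [\sin{\left(x \right)}]:  - \frac{3 A}{2} = \frac{9}{2}
Solving: A = -3, B = 1.
Check against the point condition:
  u(0, 0) = 1  ⟹  B = 1  ✓
Hence u(x, t) = - 3 \sin{\left(x \right)} + \cos{\left(t \right)}.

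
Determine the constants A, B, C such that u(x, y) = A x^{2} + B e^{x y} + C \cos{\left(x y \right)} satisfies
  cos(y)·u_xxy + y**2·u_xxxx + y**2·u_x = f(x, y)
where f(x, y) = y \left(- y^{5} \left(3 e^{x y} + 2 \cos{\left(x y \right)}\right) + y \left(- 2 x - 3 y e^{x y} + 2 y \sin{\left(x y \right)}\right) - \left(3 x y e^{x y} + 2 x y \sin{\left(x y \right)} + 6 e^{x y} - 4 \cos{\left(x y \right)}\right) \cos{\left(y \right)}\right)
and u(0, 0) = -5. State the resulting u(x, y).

Substitute the ansatz u = A x^{2} + B e^{x y} + C \cos{\left(x y \right)} into the left-hand side.
Derivatives of the ansatz:
  u_xxy = B x y^{2} e^{x y} + 2 B y e^{x y} + C x y^{2} \sin{\left(x y \right)} - 2 C y \cos{\left(x y \right)}
  u_xxxx = B y^{4} e^{x y} + C y^{4} \cos{\left(x y \right)}
  u_x = 2 A x + B y e^{x y} - C y \sin{\left(x y \right)}
Term by term:
  cos(y)·u_xxy = B x y^{2} e^{x y} \cos{\left(y \right)} + 2 B y e^{x y} \cos{\left(y \right)} + C x y^{2} \sin{\left(x y \right)} \cos{\left(y \right)} - 2 C y \cos{\left(y \right)} \cos{\left(x y \right)}
  y**2·u_xxxx = B y^{6} e^{x y} + C y^{6} \cos{\left(x y \right)}
  y**2·u_x = 2 A x y^{2} + B y^{3} e^{x y} - C y^{3} \sin{\left(x y \right)}
So the left-hand side equals
  2 A x y^{2} + B x y^{2} e^{x y} \cos{\left(y \right)} + B y^{6} e^{x y} + B y^{3} e^{x y} + 2 B y e^{x y} \cos{\left(y \right)} + C x y^{2} \sin{\left(x y \right)} \cos{\left(y \right)} + C y^{6} \cos{\left(x y \right)} - C y^{3} \sin{\left(x y \right)} - 2 C y \cos{\left(y \right)} \cos{\left(x y \right)}
This must equal f(x, y) identically; expanded, f = - 3 x y^{2} e^{x y} \cos{\left(y \right)} - 2 x y^{2} \sin{\left(x y \right)} \cos{\left(y \right)} - 2 x y^{2} - 3 y^{6} e^{x y} - 2 y^{6} \cos{\left(x y \right)} - 3 y^{3} e^{x y} + 2 y^{3} \sin{\left(x y \right)} - 6 y e^{x y} \cos{\left(y \right)} + 4 y \cos{\left(y \right)} \cos{\left(x y \right)}.
Matching coefficients of the independent functions:
  [x y^{2}]:  2 A = -2
  [y^{3} e^{x y}, y^{6} e^{x y}, x y^{2} e^{x y} \cos{\left(y \right)}]:  B = -3
  [y^{3} \sin{\left(x y \right)}]:  - C = 2
  [y^{6} \cos{\left(x y \right)}, x y^{2} \sin{\left(x y \right)} \cos{\left(y \right)}]:  C = -2
  [y e^{x y} \cos{\left(y \right)}]:  2 B = -6
  [y \cos{\left(y \right)} \cos{\left(x y \right)}]:  - 2 C = 4
Solving: A = -1, B = -3, C = -2.
Check against the point condition:
  u(0, 0) = -5  ⟹  B + C = -5  ✓
Hence u(x, y) = - x^{2} - 3 e^{x y} - 2 \cos{\left(x y \right)}.

Answer: u(x, y) = - x^{2} - 3 e^{x y} - 2 \cos{\left(x y \right)}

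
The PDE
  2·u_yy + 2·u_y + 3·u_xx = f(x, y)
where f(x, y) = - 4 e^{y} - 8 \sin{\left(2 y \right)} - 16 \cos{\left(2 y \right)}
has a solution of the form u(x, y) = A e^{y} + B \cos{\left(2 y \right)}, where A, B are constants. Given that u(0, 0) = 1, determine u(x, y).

Substitute the ansatz u = A e^{y} + B \cos{\left(2 y \right)} into the left-hand side.
Derivatives of the ansatz:
  u_yy = A e^{y} - 4 B \cos{\left(2 y \right)}
  u_y = A e^{y} - 2 B \sin{\left(2 y \right)}
  u_xx = 0
Term by term:
  2·u_yy = 2 A e^{y} - 8 B \cos{\left(2 y \right)}
  2·u_y = 2 A e^{y} - 4 B \sin{\left(2 y \right)}
  3·u_xx = 0
So the left-hand side equals
  4 A e^{y} - 4 B \sin{\left(2 y \right)} - 8 B \cos{\left(2 y \right)}
This must equal f(x, y) = - 4 e^{y} - 8 \sin{\left(2 y \right)} - 16 \cos{\left(2 y \right)} identically.
Matching coefficients of the independent functions:
  [e^{y}]:  4 A = -4
  [\sin{\left(2 y \right)}]:  - 4 B = -8
  [\cos{\left(2 y \right)}]:  - 8 B = -16
Solving: A = -1, B = 2.
Check against the point condition:
  u(0, 0) = 1  ⟹  A + B = 1  ✓
Hence u(x, y) = - e^{y} + 2 \cos{\left(2 y \right)}.

Answer: u(x, y) = - e^{y} + 2 \cos{\left(2 y \right)}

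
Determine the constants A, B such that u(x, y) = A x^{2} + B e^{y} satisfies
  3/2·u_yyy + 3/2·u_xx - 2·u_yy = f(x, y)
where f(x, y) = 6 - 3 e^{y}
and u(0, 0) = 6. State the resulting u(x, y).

Answer: u(x, y) = 2 x^{2} + 6 e^{y}

Derivation:
Substitute the ansatz u = A x^{2} + B e^{y} into the left-hand side.
Derivatives of the ansatz:
  u_yyy = B e^{y}
  u_xx = 2 A
  u_yy = B e^{y}
Term by term:
  3/2·u_yyy = \frac{3 B e^{y}}{2}
  3/2·u_xx = 3 A
  -2·u_yy = - 2 B e^{y}
So the left-hand side equals
  3 A - \frac{B e^{y}}{2}
This must equal f(x, y) = 6 - 3 e^{y} identically.
Matching coefficients of the independent functions:
  [constant term]:  3 A = 6
  [e^{y}]:  - \frac{B}{2} = -3
Solving: A = 2, B = 6.
Check against the point condition:
  u(0, 0) = 6  ⟹  B = 6  ✓
Hence u(x, y) = 2 x^{2} + 6 e^{y}.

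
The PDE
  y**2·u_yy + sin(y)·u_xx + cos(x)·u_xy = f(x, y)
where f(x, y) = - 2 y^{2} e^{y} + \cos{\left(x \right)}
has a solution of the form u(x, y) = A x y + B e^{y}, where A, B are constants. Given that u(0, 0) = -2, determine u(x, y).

Substitute the ansatz u = A x y + B e^{y} into the left-hand side.
Derivatives of the ansatz:
  u_yy = B e^{y}
  u_xx = 0
  u_xy = A
Term by term:
  y**2·u_yy = B y^{2} e^{y}
  sin(y)·u_xx = 0
  cos(x)·u_xy = A \cos{\left(x \right)}
So the left-hand side equals
  A \cos{\left(x \right)} + B y^{2} e^{y}
This must equal f(x, y) = - 2 y^{2} e^{y} + \cos{\left(x \right)} identically.
Matching coefficients of the independent functions:
  [y^{2} e^{y}]:  B = -2
  [\cos{\left(x \right)}]:  A = 1
Solving: A = 1, B = -2.
Check against the point condition:
  u(0, 0) = -2  ⟹  B = -2  ✓
Hence u(x, y) = x y - 2 e^{y}.

Answer: u(x, y) = x y - 2 e^{y}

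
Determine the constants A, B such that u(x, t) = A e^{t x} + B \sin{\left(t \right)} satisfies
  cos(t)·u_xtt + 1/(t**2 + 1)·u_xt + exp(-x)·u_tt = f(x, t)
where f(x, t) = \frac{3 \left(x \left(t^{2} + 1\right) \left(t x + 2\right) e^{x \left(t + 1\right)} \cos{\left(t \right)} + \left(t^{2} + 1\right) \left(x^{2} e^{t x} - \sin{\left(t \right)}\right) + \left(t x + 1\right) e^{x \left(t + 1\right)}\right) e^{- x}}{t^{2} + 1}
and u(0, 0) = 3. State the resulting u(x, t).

Substitute the ansatz u = A e^{t x} + B \sin{\left(t \right)} into the left-hand side.
Derivatives of the ansatz:
  u_xtt = A t x^{2} e^{t x} + 2 A x e^{t x}
  u_xt = A t x e^{t x} + A e^{t x}
  u_tt = A x^{2} e^{t x} - B \sin{\left(t \right)}
Term by term:
  cos(t)·u_xtt = A t x^{2} e^{t x} \cos{\left(t \right)} + 2 A x e^{t x} \cos{\left(t \right)}
  1/(t**2 + 1)·u_xt = \frac{A t x e^{t x}}{t^{2} + 1} + \frac{A e^{t x}}{t^{2} + 1}
  exp(-x)·u_tt = A x^{2} e^{- x} e^{t x} - B e^{- x} \sin{\left(t \right)}
So the left-hand side equals
  A t x^{2} e^{t x} \cos{\left(t \right)} + \frac{A t x e^{t x}}{t^{2} + 1} + A x^{2} e^{- x} e^{t x} + 2 A x e^{t x} \cos{\left(t \right)} + \frac{A e^{t x}}{t^{2} + 1} - B e^{- x} \sin{\left(t \right)}
This must equal f(x, t) identically; expanded, f = 3 t x^{2} e^{t x} \cos{\left(t \right)} + \frac{3 t x e^{t x}}{t^{2} + 1} + 3 x^{2} e^{- x} e^{t x} + 6 x e^{t x} \cos{\left(t \right)} - 3 e^{- x} \sin{\left(t \right)} + \frac{3 e^{t x}}{t^{2} + 1}.
Matching coefficients of the independent functions:
  [\frac{e^{t x}}{t^{2} + 1}, x^{2} e^{- x} e^{t x}, \frac{t x e^{t x}}{t^{2} + 1}, t x^{2} e^{t x} \cos{\left(t \right)}]:  A = 3
  [e^{- x} \sin{\left(t \right)}]:  - B = -3
  [x e^{t x} \cos{\left(t \right)}]:  2 A = 6
Solving: A = 3, B = 3.
Check against the point condition:
  u(0, 0) = 3  ⟹  A = 3  ✓
Hence u(x, t) = 3 e^{t x} + 3 \sin{\left(t \right)}.

Answer: u(x, t) = 3 e^{t x} + 3 \sin{\left(t \right)}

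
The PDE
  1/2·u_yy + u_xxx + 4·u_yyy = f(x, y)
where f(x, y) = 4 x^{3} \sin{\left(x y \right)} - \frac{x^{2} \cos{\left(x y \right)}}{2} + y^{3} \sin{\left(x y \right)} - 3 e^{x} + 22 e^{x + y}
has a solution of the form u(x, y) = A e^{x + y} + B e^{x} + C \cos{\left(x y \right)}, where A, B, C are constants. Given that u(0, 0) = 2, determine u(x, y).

Substitute the ansatz u = A e^{x + y} + B e^{x} + C \cos{\left(x y \right)} into the left-hand side.
Derivatives of the ansatz:
  u_yy = A e^{x} e^{y} - C x^{2} \cos{\left(x y \right)}
  u_xxx = A e^{x} e^{y} + B e^{x} + C y^{3} \sin{\left(x y \right)}
  u_yyy = A e^{x} e^{y} + C x^{3} \sin{\left(x y \right)}
Term by term:
  1/2·u_yy = \frac{A e^{x} e^{y}}{2} - \frac{C x^{2} \cos{\left(x y \right)}}{2}
  u_xxx = A e^{x} e^{y} + B e^{x} + C y^{3} \sin{\left(x y \right)}
  4·u_yyy = 4 A e^{x} e^{y} + 4 C x^{3} \sin{\left(x y \right)}
So the left-hand side equals
  \frac{11 A e^{x} e^{y}}{2} + B e^{x} + 4 C x^{3} \sin{\left(x y \right)} - \frac{C x^{2} \cos{\left(x y \right)}}{2} + C y^{3} \sin{\left(x y \right)}
This must equal f(x, y) identically; expanded, f = 4 x^{3} \sin{\left(x y \right)} - \frac{x^{2} \cos{\left(x y \right)}}{2} + y^{3} \sin{\left(x y \right)} + 22 e^{x} e^{y} - 3 e^{x}.
Matching coefficients of the independent functions:
  [x^{2} \cos{\left(x y \right)}]:  - \frac{C}{2} = - \frac{1}{2}
  [x^{3} \sin{\left(x y \right)}]:  4 C = 4
  [y^{3} \sin{\left(x y \right)}]:  C = 1
  [e^{x} e^{y}]:  \frac{11 A}{2} = 22
  [e^{x}]:  B = -3
Solving: A = 4, B = -3, C = 1.
Check against the point condition:
  u(0, 0) = 2  ⟹  A + B + C = 2  ✓
Hence u(x, y) = - 3 e^{x} + 4 e^{x + y} + \cos{\left(x y \right)}.

Answer: u(x, y) = - 3 e^{x} + 4 e^{x + y} + \cos{\left(x y \right)}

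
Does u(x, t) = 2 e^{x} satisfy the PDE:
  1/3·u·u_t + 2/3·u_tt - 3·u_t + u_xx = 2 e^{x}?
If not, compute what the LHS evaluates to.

Answer: Yes

Derivation:
Evaluate each term of the left-hand side for u = 2 e^{x}.
Derivatives:
  u_t = 0
  u_tt = 0
  u_xx = 2 e^{x}
Terms:
  1/3·u·u_t = 0
  2/3·u_tt = 0
  -3·u_t = 0
  u_xx = 2 e^{x}
Sum: LHS = 2 e^{x}
This is exactly the given right-hand side, so u is a solution.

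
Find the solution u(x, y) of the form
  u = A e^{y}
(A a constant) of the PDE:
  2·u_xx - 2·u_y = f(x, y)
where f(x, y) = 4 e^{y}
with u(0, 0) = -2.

Answer: u(x, y) = - 2 e^{y}

Derivation:
Substitute the ansatz u = A e^{y} into the left-hand side.
Derivatives of the ansatz:
  u_xx = 0
  u_y = A e^{y}
Term by term:
  2·u_xx = 0
  -2·u_y = - 2 A e^{y}
So the left-hand side equals
  - 2 A e^{y}
This must equal f(x, y) = 4 e^{y} identically.
Matching coefficients of the independent functions:
  [e^{y}]:  - 2 A = 4
Solving: A = -2.
Check against the point condition:
  u(0, 0) = -2  ⟹  A = -2  ✓
Hence u(x, y) = - 2 e^{y}.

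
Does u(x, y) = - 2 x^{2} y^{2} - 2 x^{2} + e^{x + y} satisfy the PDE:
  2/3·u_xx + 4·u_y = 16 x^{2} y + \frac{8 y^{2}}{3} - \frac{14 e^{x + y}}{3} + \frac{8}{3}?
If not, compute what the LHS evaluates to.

Evaluate each term of the left-hand side for u = - 2 x^{2} y^{2} - 2 x^{2} + e^{x + y}.
Derivatives:
  u_xx = - 4 y^{2} + e^{x} e^{y} - 4
  u_y = - 4 x^{2} y + e^{x} e^{y}
Terms:
  2/3·u_xx = - \frac{8 y^{2}}{3} + \frac{2 e^{x + y}}{3} - \frac{8}{3}
  4·u_y = - 16 x^{2} y + 4 e^{x + y}
Sum: LHS = - 16 x^{2} y - \frac{8 y^{2}}{3} + \frac{14 e^{x + y}}{3} - \frac{8}{3}
Given right-hand side: 16 x^{2} y + \frac{8 y^{2}}{3} - \frac{14 e^{x + y}}{3} + \frac{8}{3}. Difference LHS − RHS = - 32 x^{2} y - \frac{16 y^{2}}{3} + \frac{28 e^{x + y}}{3} - \frac{16}{3} ≠ 0, so u is not a solution.

Answer: No, the LHS evaluates to - 16 x^{2} y - \frac{8 y^{2}}{3} + \frac{14 e^{x + y}}{3} - \frac{8}{3}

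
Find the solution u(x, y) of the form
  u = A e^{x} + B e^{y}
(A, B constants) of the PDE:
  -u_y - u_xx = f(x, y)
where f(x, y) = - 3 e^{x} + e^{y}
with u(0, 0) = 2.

Answer: u(x, y) = 3 e^{x} - e^{y}

Derivation:
Substitute the ansatz u = A e^{x} + B e^{y} into the left-hand side.
Derivatives of the ansatz:
  u_y = B e^{y}
  u_xx = A e^{x}
Term by term:
  -u_y = - B e^{y}
  -u_xx = - A e^{x}
So the left-hand side equals
  - A e^{x} - B e^{y}
This must equal f(x, y) = - 3 e^{x} + e^{y} identically.
Matching coefficients of the independent functions:
  [e^{x}]:  - A = -3
  [e^{y}]:  - B = 1
Solving: A = 3, B = -1.
Check against the point condition:
  u(0, 0) = 2  ⟹  A + B = 2  ✓
Hence u(x, y) = 3 e^{x} - e^{y}.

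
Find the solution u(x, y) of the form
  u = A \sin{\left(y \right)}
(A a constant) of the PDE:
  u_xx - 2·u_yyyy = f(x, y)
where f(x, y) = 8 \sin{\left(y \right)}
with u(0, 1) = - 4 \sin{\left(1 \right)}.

Answer: u(x, y) = - 4 \sin{\left(y \right)}

Derivation:
Substitute the ansatz u = A \sin{\left(y \right)} into the left-hand side.
Derivatives of the ansatz:
  u_xx = 0
  u_yyyy = A \sin{\left(y \right)}
Term by term:
  u_xx = 0
  -2·u_yyyy = - 2 A \sin{\left(y \right)}
So the left-hand side equals
  - 2 A \sin{\left(y \right)}
This must equal f(x, y) = 8 \sin{\left(y \right)} identically.
Matching coefficients of the independent functions:
  [\sin{\left(y \right)}]:  - 2 A = 8
Solving: A = -4.
Check against the point condition:
  u(0, 1) = - 4 \sin{\left(1 \right)}  ⟹  A \sin{\left(1 \right)} = - 4 \sin{\left(1 \right)}  ✓
Hence u(x, y) = - 4 \sin{\left(y \right)}.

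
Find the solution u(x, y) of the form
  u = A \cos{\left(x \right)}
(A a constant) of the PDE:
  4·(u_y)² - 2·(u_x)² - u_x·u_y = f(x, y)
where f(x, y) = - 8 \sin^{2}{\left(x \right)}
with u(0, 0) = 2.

Answer: u(x, y) = 2 \cos{\left(x \right)}

Derivation:
Substitute the ansatz u = A \cos{\left(x \right)} into the left-hand side.
Derivatives of the ansatz:
  u_y = 0
  u_x = - A \sin{\left(x \right)}
Term by term:
  4·(u_y)² = 0
  -2·(u_x)² = - 2 A^{2} \sin^{2}{\left(x \right)}
  -u_x·u_y = 0
So the left-hand side equals
  - 2 A^{2} \sin^{2}{\left(x \right)}
This must equal f(x, y) = - 8 \sin^{2}{\left(x \right)} identically.
Matching coefficients of the independent functions:
  [\sin^{2}{\left(x \right)}]:  - 2 A^{2} = -8
These equations allow (A) = (-2) or (2).
Impose the point condition(s):
  u(0, 0) = 2  ⟹  A = 2
Only A = 2 satisfies everything.
Hence u(x, y) = 2 \cos{\left(x \right)}.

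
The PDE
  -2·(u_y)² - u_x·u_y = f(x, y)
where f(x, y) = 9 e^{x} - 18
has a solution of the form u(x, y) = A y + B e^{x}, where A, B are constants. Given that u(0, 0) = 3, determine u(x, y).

Substitute the ansatz u = A y + B e^{x} into the left-hand side.
Derivatives of the ansatz:
  u_y = A
  u_x = B e^{x}
Term by term:
  -2·(u_y)² = - 2 A^{2}
  -u_x·u_y = - A B e^{x}
So the left-hand side equals
  - 2 A^{2} - A B e^{x}
This must equal f(x, y) = 9 e^{x} - 18 identically.
Matching coefficients of the independent functions:
  [constant term]:  - 2 A^{2} = -18
  [e^{x}]:  - A B = 9
These equations allow (A, B) = (-3, 3) or (3, -3).
Impose the point condition(s):
  u(0, 0) = 3  ⟹  B = 3
Only A = -3, B = 3 satisfies everything.
Hence u(x, y) = - 3 y + 3 e^{x}.

Answer: u(x, y) = - 3 y + 3 e^{x}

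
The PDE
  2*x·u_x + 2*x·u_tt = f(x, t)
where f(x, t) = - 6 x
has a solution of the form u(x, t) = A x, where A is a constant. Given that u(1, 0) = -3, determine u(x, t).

Answer: u(x, t) = - 3 x

Derivation:
Substitute the ansatz u = A x into the left-hand side.
Derivatives of the ansatz:
  u_x = A
  u_tt = 0
Term by term:
  2*x·u_x = 2 A x
  2*x·u_tt = 0
So the left-hand side equals
  2 A x
This must equal f(x, t) = - 6 x identically.
Matching coefficients of the independent functions:
  [x]:  2 A = -6
Solving: A = -3.
Check against the point condition:
  u(1, 0) = -3  ⟹  A = -3  ✓
Hence u(x, t) = - 3 x.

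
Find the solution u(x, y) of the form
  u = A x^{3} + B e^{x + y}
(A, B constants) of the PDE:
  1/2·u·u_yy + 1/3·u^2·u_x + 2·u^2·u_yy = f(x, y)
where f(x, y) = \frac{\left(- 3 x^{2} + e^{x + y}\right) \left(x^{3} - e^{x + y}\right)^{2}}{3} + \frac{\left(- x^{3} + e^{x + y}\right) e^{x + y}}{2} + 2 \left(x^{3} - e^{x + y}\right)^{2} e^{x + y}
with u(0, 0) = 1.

Substitute the ansatz u = A x^{3} + B e^{x + y} into the left-hand side.
Derivatives of the ansatz:
  u_yy = B e^{x} e^{y}
  u_x = 3 A x^{2} + B e^{x} e^{y}
Term by term:
  1/2·u·u_yy = \frac{A B x^{3} e^{x} e^{y}}{2} + \frac{B^{2} e^{2 x} e^{2 y}}{2}
  1/3·u^2·u_x = A^{3} x^{8} + \frac{A^{2} B x^{6} e^{x} e^{y}}{3} + 2 A^{2} B x^{5} e^{x} e^{y} + \frac{2 A B^{2} x^{3} e^{2 x} e^{2 y}}{3} + A B^{2} x^{2} e^{2 x} e^{2 y} + \frac{B^{3} e^{3 x} e^{3 y}}{3}
  2·u^2·u_yy = 2 A^{2} B x^{6} e^{x} e^{y} + 4 A B^{2} x^{3} e^{2 x} e^{2 y} + 2 B^{3} e^{3 x} e^{3 y}
So the left-hand side equals
  A^{3} x^{8} + \frac{7 A^{2} B x^{6} e^{x} e^{y}}{3} + 2 A^{2} B x^{5} e^{x} e^{y} + \frac{14 A B^{2} x^{3} e^{2 x} e^{2 y}}{3} + A B^{2} x^{2} e^{2 x} e^{2 y} + \frac{A B x^{3} e^{x} e^{y}}{2} + \frac{7 B^{3} e^{3 x} e^{3 y}}{3} + \frac{B^{2} e^{2 x} e^{2 y}}{2}
This must equal f(x, y) identically; expanded, f = - x^{8} + \frac{7 x^{6} e^{x} e^{y}}{3} + 2 x^{5} e^{x} e^{y} - \frac{14 x^{3} e^{2 x} e^{2 y}}{3} - \frac{x^{3} e^{x} e^{y}}{2} - x^{2} e^{2 x} e^{2 y} + \frac{7 e^{3 x} e^{3 y}}{3} + \frac{e^{2 x} e^{2 y}}{2}.
Matching coefficients of the independent functions:
  [x^{8}]:  A^{3} = -1
  [e^{2 x} e^{2 y}]:  \frac{B^{2}}{2} = \frac{1}{2}
  [e^{3 x} e^{3 y}]:  \frac{7 B^{3}}{3} = \frac{7}{3}
  [x^{2} e^{2 x} e^{2 y}]:  A B^{2} = -1
  [x^{3} e^{x} e^{y}]:  \frac{A B}{2} = - \frac{1}{2}
  [x^{3} e^{2 x} e^{2 y}]:  \frac{14 A B^{2}}{3} = - \frac{14}{3}
  [x^{5} e^{x} e^{y}]:  2 A^{2} B = 2
  [x^{6} e^{x} e^{y}]:  \frac{7 A^{2} B}{3} = \frac{7}{3}
Solving: A = -1, B = 1.
Check against the point condition:
  u(0, 0) = 1  ⟹  B = 1  ✓
Hence u(x, y) = - x^{3} + e^{x + y}.

Answer: u(x, y) = - x^{3} + e^{x + y}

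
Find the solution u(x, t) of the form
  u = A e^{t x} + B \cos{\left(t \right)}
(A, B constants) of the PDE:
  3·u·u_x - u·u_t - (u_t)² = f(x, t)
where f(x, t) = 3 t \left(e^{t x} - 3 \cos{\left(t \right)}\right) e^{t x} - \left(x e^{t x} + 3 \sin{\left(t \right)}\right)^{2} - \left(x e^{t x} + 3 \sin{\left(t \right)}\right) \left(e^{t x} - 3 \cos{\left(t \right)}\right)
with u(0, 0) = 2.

Substitute the ansatz u = A e^{t x} + B \cos{\left(t \right)} into the left-hand side.
Derivatives of the ansatz:
  u_x = A t e^{t x}
  u_t = A x e^{t x} - B \sin{\left(t \right)}
Term by term:
  3·u·u_x = 3 A^{2} t e^{2 t x} + 3 A B t e^{t x} \cos{\left(t \right)}
  -u·u_t = - A^{2} x e^{2 t x} - A B x e^{t x} \cos{\left(t \right)} + A B e^{t x} \sin{\left(t \right)} + B^{2} \sin{\left(t \right)} \cos{\left(t \right)}
  -(u_t)² = - A^{2} x^{2} e^{2 t x} + 2 A B x e^{t x} \sin{\left(t \right)} - B^{2} \sin^{2}{\left(t \right)}
So the left-hand side equals
  3 A^{2} t e^{2 t x} - A^{2} x^{2} e^{2 t x} - A^{2} x e^{2 t x} + 3 A B t e^{t x} \cos{\left(t \right)} + 2 A B x e^{t x} \sin{\left(t \right)} - A B x e^{t x} \cos{\left(t \right)} + A B e^{t x} \sin{\left(t \right)} - B^{2} \sin^{2}{\left(t \right)} + B^{2} \sin{\left(t \right)} \cos{\left(t \right)}
This must equal f(x, t) identically; expanded, f = 3 t e^{2 t x} - 9 t e^{t x} \cos{\left(t \right)} - x^{2} e^{2 t x} - x e^{2 t x} - 6 x e^{t x} \sin{\left(t \right)} + 3 x e^{t x} \cos{\left(t \right)} - 3 e^{t x} \sin{\left(t \right)} - 9 \sin^{2}{\left(t \right)} + 9 \sin{\left(t \right)} \cos{\left(t \right)}.
Matching coefficients of the independent functions:
  [t e^{2 t x}]:  3 A^{2} = 3
  [x e^{2 t x}, x^{2} e^{2 t x}]:  - A^{2} = -1
  [e^{t x} \sin{\left(t \right)}]:  A B = -3
  [\sin{\left(t \right)} \cos{\left(t \right)}]:  B^{2} = 9
  [t e^{t x} \cos{\left(t \right)}]:  3 A B = -9
  [x e^{t x} \sin{\left(t \right)}]:  2 A B = -6
  [x e^{t x} \cos{\left(t \right)}]:  - A B = 3
  [\sin^{2}{\left(t \right)}]:  - B^{2} = -9
These equations allow (A, B) = (-1, 3) or (1, -3).
Impose the point condition(s):
  u(0, 0) = 2  ⟹  A + B = 2
Only A = -1, B = 3 satisfies everything.
Hence u(x, t) = - e^{t x} + 3 \cos{\left(t \right)}.

Answer: u(x, t) = - e^{t x} + 3 \cos{\left(t \right)}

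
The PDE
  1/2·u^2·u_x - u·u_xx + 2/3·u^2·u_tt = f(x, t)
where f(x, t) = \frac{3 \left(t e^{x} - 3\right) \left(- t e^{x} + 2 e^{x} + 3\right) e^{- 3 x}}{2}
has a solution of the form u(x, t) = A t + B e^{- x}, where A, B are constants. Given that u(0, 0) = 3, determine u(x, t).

Answer: u(x, t) = - t + 3 e^{- x}

Derivation:
Substitute the ansatz u = A t + B e^{- x} into the left-hand side.
Derivatives of the ansatz:
  u_x = - B e^{- x}
  u_xx = B e^{- x}
  u_tt = 0
Term by term:
  1/2·u^2·u_x = - \frac{A^{2} B t^{2} e^{- x}}{2} - A B^{2} t e^{- 2 x} - \frac{B^{3} e^{- 3 x}}{2}
  -u·u_xx = - A B t e^{- x} - B^{2} e^{- 2 x}
  2/3·u^2·u_tt = 0
So the left-hand side equals
  - \frac{A^{2} B t^{2} e^{- x}}{2} - A B^{2} t e^{- 2 x} - A B t e^{- x} - \frac{B^{3} e^{- 3 x}}{2} - B^{2} e^{- 2 x}
This must equal f(x, t) identically; expanded, f = - \frac{3 t^{2} e^{- x}}{2} + 3 t e^{- x} + 9 t e^{- 2 x} - 9 e^{- 2 x} - \frac{27 e^{- 3 x}}{2}.
Matching coefficients of the independent functions:
  [t e^{- 2 x}]:  - A B^{2} = 9
  [t e^{- x}]:  - A B = 3
  [t^{2} e^{- x}]:  - \frac{A^{2} B}{2} = - \frac{3}{2}
  [e^{- 3 x}]:  - \frac{B^{3}}{2} = - \frac{27}{2}
  [e^{- 2 x}]:  - B^{2} = -9
Solving: A = -1, B = 3.
Check against the point condition:
  u(0, 0) = 3  ⟹  B = 3  ✓
Hence u(x, t) = - t + 3 e^{- x}.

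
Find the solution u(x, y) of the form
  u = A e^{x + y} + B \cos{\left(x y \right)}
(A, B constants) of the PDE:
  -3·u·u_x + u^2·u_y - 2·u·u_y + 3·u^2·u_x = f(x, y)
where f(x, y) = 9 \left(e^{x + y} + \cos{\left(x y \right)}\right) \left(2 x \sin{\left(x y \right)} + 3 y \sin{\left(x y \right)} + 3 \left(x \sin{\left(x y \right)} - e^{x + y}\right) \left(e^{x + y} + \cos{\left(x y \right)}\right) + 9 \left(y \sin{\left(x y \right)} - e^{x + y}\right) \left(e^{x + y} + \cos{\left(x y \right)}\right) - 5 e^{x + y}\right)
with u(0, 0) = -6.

Substitute the ansatz u = A e^{x + y} + B \cos{\left(x y \right)} into the left-hand side.
Derivatives of the ansatz:
  u_x = A e^{x} e^{y} - B y \sin{\left(x y \right)}
  u_y = A e^{x} e^{y} - B x \sin{\left(x y \right)}
Term by term:
  -3·u·u_x = - 3 A^{2} e^{2 x} e^{2 y} + 3 A B y e^{x} e^{y} \sin{\left(x y \right)} - 3 A B e^{x} e^{y} \cos{\left(x y \right)} + 3 B^{2} y \sin{\left(x y \right)} \cos{\left(x y \right)}
  u^2·u_y = A^{3} e^{3 x} e^{3 y} - A^{2} B x e^{2 x} e^{2 y} \sin{\left(x y \right)} + 2 A^{2} B e^{2 x} e^{2 y} \cos{\left(x y \right)} - 2 A B^{2} x e^{x} e^{y} \sin{\left(x y \right)} \cos{\left(x y \right)} + A B^{2} e^{x} e^{y} \cos^{2}{\left(x y \right)} - B^{3} x \sin{\left(x y \right)} \cos^{2}{\left(x y \right)}
  -2·u·u_y = - 2 A^{2} e^{2 x} e^{2 y} + 2 A B x e^{x} e^{y} \sin{\left(x y \right)} - 2 A B e^{x} e^{y} \cos{\left(x y \right)} + 2 B^{2} x \sin{\left(x y \right)} \cos{\left(x y \right)}
  3·u^2·u_x = 3 A^{3} e^{3 x} e^{3 y} - 3 A^{2} B y e^{2 x} e^{2 y} \sin{\left(x y \right)} + 6 A^{2} B e^{2 x} e^{2 y} \cos{\left(x y \right)} - 6 A B^{2} y e^{x} e^{y} \sin{\left(x y \right)} \cos{\left(x y \right)} + 3 A B^{2} e^{x} e^{y} \cos^{2}{\left(x y \right)} - 3 B^{3} y \sin{\left(x y \right)} \cos^{2}{\left(x y \right)}
So the left-hand side equals
  4 A^{3} e^{3 x} e^{3 y} - A^{2} B x e^{2 x} e^{2 y} \sin{\left(x y \right)} - 3 A^{2} B y e^{2 x} e^{2 y} \sin{\left(x y \right)} + 8 A^{2} B e^{2 x} e^{2 y} \cos{\left(x y \right)} - 5 A^{2} e^{2 x} e^{2 y} - 2 A B^{2} x e^{x} e^{y} \sin{\left(x y \right)} \cos{\left(x y \right)} - 6 A B^{2} y e^{x} e^{y} \sin{\left(x y \right)} \cos{\left(x y \right)} + 4 A B^{2} e^{x} e^{y} \cos^{2}{\left(x y \right)} + 2 A B x e^{x} e^{y} \sin{\left(x y \right)} + 3 A B y e^{x} e^{y} \sin{\left(x y \right)} - 5 A B e^{x} e^{y} \cos{\left(x y \right)} - B^{3} x \sin{\left(x y \right)} \cos^{2}{\left(x y \right)} - 3 B^{3} y \sin{\left(x y \right)} \cos^{2}{\left(x y \right)} + 2 B^{2} x \sin{\left(x y \right)} \cos{\left(x y \right)} + 3 B^{2} y \sin{\left(x y \right)} \cos{\left(x y \right)}
This must equal f(x, y) identically; expanded, f = 27 x e^{2 x} e^{2 y} \sin{\left(x y \right)} + 54 x e^{x} e^{y} \sin{\left(x y \right)} \cos{\left(x y \right)} + 18 x e^{x} e^{y} \sin{\left(x y \right)} + 27 x \sin{\left(x y \right)} \cos^{2}{\left(x y \right)} + 18 x \sin{\left(x y \right)} \cos{\left(x y \right)} + 81 y e^{2 x} e^{2 y} \sin{\left(x y \right)} + 162 y e^{x} e^{y} \sin{\left(x y \right)} \cos{\left(x y \right)} + 27 y e^{x} e^{y} \sin{\left(x y \right)} + 81 y \sin{\left(x y \right)} \cos^{2}{\left(x y \right)} + 27 y \sin{\left(x y \right)} \cos{\left(x y \right)} - 108 e^{3 x} e^{3 y} - 216 e^{2 x} e^{2 y} \cos{\left(x y \right)} - 45 e^{2 x} e^{2 y} - 108 e^{x} e^{y} \cos^{2}{\left(x y \right)} - 45 e^{x} e^{y} \cos{\left(x y \right)}.
Matching coefficients of the independent functions:
(each divided by its leading coefficient; functions giving the same equation are listed together)
  [e^{2 x} e^{2 y}]:  A^{2} - 9 = 0
  [e^{3 x} e^{3 y}]:  A^{3} + 27 = 0
  [x \sin{\left(x y \right)} \cos{\left(x y \right)}, y \sin{\left(x y \right)} \cos{\left(x y \right)}]:  B^{2} - 9 = 0
  [x \sin{\left(x y \right)} \cos^{2}{\left(x y \right)}, y \sin{\left(x y \right)} \cos^{2}{\left(x y \right)}]:  B^{3} + 27 = 0
  [e^{x} e^{y} \cos{\left(x y \right)}, x e^{x} e^{y} \sin{\left(x y \right)}, y e^{x} e^{y} \sin{\left(x y \right)}]:  A B - 9 = 0
  [e^{x} e^{y} \cos^{2}{\left(x y \right)}, x e^{x} e^{y} \sin{\left(x y \right)} \cos{\left(x y \right)}, y e^{x} e^{y} \sin{\left(x y \right)} \cos{\left(x y \right)}]:  A B^{2} + 27 = 0
  [e^{2 x} e^{2 y} \cos{\left(x y \right)}, x e^{2 x} e^{2 y} \sin{\left(x y \right)}, y e^{2 x} e^{2 y} \sin{\left(x y \right)}]:  A^{2} B + 27 = 0
Solving: A = -3, B = -3.
Check against the point condition:
  u(0, 0) = -6  ⟹  A + B = -6  ✓
Hence u(x, y) = - 3 e^{x + y} - 3 \cos{\left(x y \right)}.

Answer: u(x, y) = - 3 e^{x + y} - 3 \cos{\left(x y \right)}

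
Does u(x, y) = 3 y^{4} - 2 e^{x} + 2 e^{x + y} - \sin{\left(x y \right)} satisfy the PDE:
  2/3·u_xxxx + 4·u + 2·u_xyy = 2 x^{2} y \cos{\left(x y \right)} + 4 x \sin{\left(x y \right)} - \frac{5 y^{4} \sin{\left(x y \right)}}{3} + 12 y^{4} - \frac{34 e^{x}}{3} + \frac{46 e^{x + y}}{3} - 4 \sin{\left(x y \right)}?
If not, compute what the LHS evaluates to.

Evaluate each term of the left-hand side for u = 3 y^{4} - 2 e^{x} + 2 e^{x + y} - \sin{\left(x y \right)}.
Derivatives:
  u_xxxx = - y^{4} \sin{\left(x y \right)} + 2 e^{x} e^{y} - 2 e^{x}
  u_xyy = x^{2} y \cos{\left(x y \right)} + 2 x \sin{\left(x y \right)} + 2 e^{x} e^{y}
Terms:
  2/3·u_xxxx = - \frac{2 y^{4} \sin{\left(x y \right)}}{3} - \frac{4 e^{x}}{3} + \frac{4 e^{x + y}}{3}
  4·u = 12 y^{4} - 8 e^{x} + 8 e^{x + y} - 4 \sin{\left(x y \right)}
  2·u_xyy = 2 x^{2} y \cos{\left(x y \right)} + 4 x \sin{\left(x y \right)} + 4 e^{x + y}
Sum: LHS = 2 x^{2} y \cos{\left(x y \right)} + 4 x \sin{\left(x y \right)} - \frac{2 y^{4} \sin{\left(x y \right)}}{3} + 12 y^{4} - \frac{28 e^{x}}{3} + \frac{40 e^{x + y}}{3} - 4 \sin{\left(x y \right)}
Given right-hand side: 2 x^{2} y \cos{\left(x y \right)} + 4 x \sin{\left(x y \right)} - \frac{5 y^{4} \sin{\left(x y \right)}}{3} + 12 y^{4} - \frac{34 e^{x}}{3} + \frac{46 e^{x + y}}{3} - 4 \sin{\left(x y \right)}. Difference LHS − RHS = y^{4} \sin{\left(x y \right)} + 2 e^{x} - 2 e^{x + y} ≠ 0, so u is not a solution.

Answer: No, the LHS evaluates to 2 x^{2} y \cos{\left(x y \right)} + 4 x \sin{\left(x y \right)} - \frac{2 y^{4} \sin{\left(x y \right)}}{3} + 12 y^{4} - \frac{28 e^{x}}{3} + \frac{40 e^{x + y}}{3} - 4 \sin{\left(x y \right)}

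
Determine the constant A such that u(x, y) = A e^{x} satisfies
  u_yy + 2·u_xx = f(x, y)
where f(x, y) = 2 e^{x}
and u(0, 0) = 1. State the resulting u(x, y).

Substitute the ansatz u = A e^{x} into the left-hand side.
Derivatives of the ansatz:
  u_yy = 0
  u_xx = A e^{x}
Term by term:
  u_yy = 0
  2·u_xx = 2 A e^{x}
So the left-hand side equals
  2 A e^{x}
This must equal f(x, y) = 2 e^{x} identically.
Matching coefficients of the independent functions:
  [e^{x}]:  2 A = 2
Solving: A = 1.
Check against the point condition:
  u(0, 0) = 1  ⟹  A = 1  ✓
Hence u(x, y) = e^{x}.

Answer: u(x, y) = e^{x}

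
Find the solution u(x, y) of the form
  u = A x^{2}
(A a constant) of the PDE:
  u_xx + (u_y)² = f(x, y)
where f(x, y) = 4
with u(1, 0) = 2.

Substitute the ansatz u = A x^{2} into the left-hand side.
Derivatives of the ansatz:
  u_xx = 2 A
  u_y = 0
Term by term:
  u_xx = 2 A
  (u_y)² = 0
So the left-hand side equals
  2 A
This must equal f(x, y) = 4 identically.
Matching coefficients of the independent functions:
  [constant term]:  2 A = 4
Solving: A = 2.
Check against the point condition:
  u(1, 0) = 2  ⟹  A = 2  ✓
Hence u(x, y) = 2 x^{2}.

Answer: u(x, y) = 2 x^{2}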